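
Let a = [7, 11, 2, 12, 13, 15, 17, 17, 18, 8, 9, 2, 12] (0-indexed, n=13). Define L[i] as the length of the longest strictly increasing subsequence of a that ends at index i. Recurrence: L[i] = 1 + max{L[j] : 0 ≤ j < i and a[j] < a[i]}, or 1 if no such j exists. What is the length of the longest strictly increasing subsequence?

   i    0    1    2    3    4    5    6    7    8    9   10   11   12
a[i]    7   11    2   12   13   15   17   17   18    8    9    2   12
L[i]    1    2    1    3    4    5    6    6    7    2    3    1    4

7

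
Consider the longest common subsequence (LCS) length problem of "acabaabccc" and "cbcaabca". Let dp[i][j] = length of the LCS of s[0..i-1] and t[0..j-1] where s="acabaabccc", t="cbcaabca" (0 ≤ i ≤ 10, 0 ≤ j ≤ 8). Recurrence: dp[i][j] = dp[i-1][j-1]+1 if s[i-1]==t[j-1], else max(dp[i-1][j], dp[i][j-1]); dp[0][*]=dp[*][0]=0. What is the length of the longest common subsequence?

   ''  c  b  c  a  a  b  c  a
''  0  0  0  0  0  0  0  0  0
 a  0  0  0  0  1  1  1  1  1
 c  0  1  1  1  1  1  1  2  2
 a  0  1  1  1  2  2  2  2  3
 b  0  1  2  2  2  2  3  3  3
 a  0  1  2  2  3  3  3  3  4
 a  0  1  2  2  3  4  4  4  4
 b  0  1  2  2  3  4  5  5  5
 c  0  1  2  3  3  4  5  6  6
 c  0  1  2  3  3  4  5  6  6
 c  0  1  2  3  3  4  5  6  6

6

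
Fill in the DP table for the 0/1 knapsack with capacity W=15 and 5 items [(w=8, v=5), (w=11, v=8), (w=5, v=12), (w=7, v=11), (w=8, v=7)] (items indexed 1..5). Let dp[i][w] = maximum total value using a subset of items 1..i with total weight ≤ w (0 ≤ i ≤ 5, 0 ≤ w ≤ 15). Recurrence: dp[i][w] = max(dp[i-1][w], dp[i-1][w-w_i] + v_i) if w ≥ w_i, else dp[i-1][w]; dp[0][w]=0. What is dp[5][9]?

i\w   0   1   2   3   4   5   6   7   8   9  10  11  12  13  14  15
  0   0   0   0   0   0   0   0   0   0   0   0   0   0   0   0   0
  1   0   0   0   0   0   0   0   0   5   5   5   5   5   5   5   5
  2   0   0   0   0   0   0   0   0   5   5   5   8   8   8   8   8
  3   0   0   0   0   0  12  12  12  12  12  12  12  12  17  17  17
  4   0   0   0   0   0  12  12  12  12  12  12  12  23  23  23  23
  5   0   0   0   0   0  12  12  12  12  12  12  12  23  23  23  23

12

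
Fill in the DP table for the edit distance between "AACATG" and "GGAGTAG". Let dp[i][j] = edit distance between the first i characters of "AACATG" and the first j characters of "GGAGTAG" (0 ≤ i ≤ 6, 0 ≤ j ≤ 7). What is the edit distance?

   ''  G  G  A  G  T  A  G
''  0  1  2  3  4  5  6  7
 A  1  1  2  2  3  4  5  6
 A  2  2  2  2  3  4  4  5
 C  3  3  3  3  3  4  5  5
 A  4  4  4  3  4  4  4  5
 T  5  5  5  4  4  4  5  5
 G  6  5  5  5  4  5  5  5

5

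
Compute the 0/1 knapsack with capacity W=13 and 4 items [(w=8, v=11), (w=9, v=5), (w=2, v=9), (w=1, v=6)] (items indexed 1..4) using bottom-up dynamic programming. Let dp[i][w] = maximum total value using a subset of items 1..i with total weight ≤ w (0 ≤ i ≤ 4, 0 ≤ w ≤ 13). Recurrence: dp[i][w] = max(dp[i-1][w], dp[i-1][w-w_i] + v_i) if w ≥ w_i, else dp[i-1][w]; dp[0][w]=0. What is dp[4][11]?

26

i\w   0   1   2   3   4   5   6   7   8   9  10  11  12  13
  0   0   0   0   0   0   0   0   0   0   0   0   0   0   0
  1   0   0   0   0   0   0   0   0  11  11  11  11  11  11
  2   0   0   0   0   0   0   0   0  11  11  11  11  11  11
  3   0   0   9   9   9   9   9   9  11  11  20  20  20  20
  4   0   6   9  15  15  15  15  15  15  17  20  26  26  26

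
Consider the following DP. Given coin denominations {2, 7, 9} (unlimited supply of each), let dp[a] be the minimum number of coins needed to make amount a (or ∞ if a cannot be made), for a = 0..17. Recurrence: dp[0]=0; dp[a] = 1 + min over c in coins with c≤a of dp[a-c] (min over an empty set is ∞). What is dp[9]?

1

 a  0  1  2  3  4  5  6  7  8  9 10 11 12 13 14 15 16 17
dp  0  -  1  -  2  -  3  1  4  1  5  2  6  3  2  4  2  5
(- denotes ∞ / unreachable)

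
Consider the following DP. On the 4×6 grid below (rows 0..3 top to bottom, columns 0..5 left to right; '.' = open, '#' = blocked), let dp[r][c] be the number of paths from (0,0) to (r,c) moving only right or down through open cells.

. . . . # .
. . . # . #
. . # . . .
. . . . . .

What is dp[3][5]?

r\c   0   1   2   3   4   5
  0   1   1   1   1   0   0
  1   1   2   3   0   0   0
  2   1   3   0   0   0   0
  3   1   4   4   4   4   4

4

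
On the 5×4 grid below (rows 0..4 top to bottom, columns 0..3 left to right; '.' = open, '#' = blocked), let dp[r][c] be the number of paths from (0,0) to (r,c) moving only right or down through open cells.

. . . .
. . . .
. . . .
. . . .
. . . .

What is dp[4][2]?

r\c   0   1   2   3
  0   1   1   1   1
  1   1   2   3   4
  2   1   3   6  10
  3   1   4  10  20
  4   1   5  15  35

15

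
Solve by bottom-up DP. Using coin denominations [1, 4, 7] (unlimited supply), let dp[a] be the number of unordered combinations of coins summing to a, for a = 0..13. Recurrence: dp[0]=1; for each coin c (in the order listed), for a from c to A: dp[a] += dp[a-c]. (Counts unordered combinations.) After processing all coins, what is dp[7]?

after  coin     0     1     2     3     4     5     6     7     8     9    10    11    12    13
          1     1     1     1     1     1     1     1     1     1     1     1     1     1     1
          4     1     1     1     1     2     2     2     2     3     3     3     3     4     4
          7     1     1     1     1     2     2     2     3     4     4     4     5     6     6

3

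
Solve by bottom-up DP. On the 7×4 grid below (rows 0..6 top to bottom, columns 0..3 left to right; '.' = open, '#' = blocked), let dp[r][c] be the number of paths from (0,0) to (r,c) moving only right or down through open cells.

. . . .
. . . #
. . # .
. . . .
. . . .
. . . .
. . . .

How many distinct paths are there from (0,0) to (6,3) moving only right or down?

50

r\c   0   1   2   3
  0   1   1   1   1
  1   1   2   3   0
  2   1   3   0   0
  3   1   4   4   4
  4   1   5   9  13
  5   1   6  15  28
  6   1   7  22  50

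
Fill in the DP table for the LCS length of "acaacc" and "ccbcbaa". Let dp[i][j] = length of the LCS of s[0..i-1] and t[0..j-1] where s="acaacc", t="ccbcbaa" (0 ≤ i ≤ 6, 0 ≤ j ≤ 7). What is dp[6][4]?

   ''  c  c  b  c  b  a  a
''  0  0  0  0  0  0  0  0
 a  0  0  0  0  0  0  1  1
 c  0  1  1  1  1  1  1  1
 a  0  1  1  1  1  1  2  2
 a  0  1  1  1  1  1  2  3
 c  0  1  2  2  2  2  2  3
 c  0  1  2  2  3  3  3  3

3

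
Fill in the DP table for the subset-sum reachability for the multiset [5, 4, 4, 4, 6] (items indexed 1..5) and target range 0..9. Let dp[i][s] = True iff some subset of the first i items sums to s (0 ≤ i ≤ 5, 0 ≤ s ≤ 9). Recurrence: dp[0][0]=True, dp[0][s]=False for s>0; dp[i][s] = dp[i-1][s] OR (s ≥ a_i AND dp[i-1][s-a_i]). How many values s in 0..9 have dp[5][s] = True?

i\s   0   1   2   3   4   5   6   7   8   9
  0   T   F   F   F   F   F   F   F   F   F
  1   T   F   F   F   F   T   F   F   F   F
  2   T   F   F   F   T   T   F   F   F   T
  3   T   F   F   F   T   T   F   F   T   T
  4   T   F   F   F   T   T   F   F   T   T
  5   T   F   F   F   T   T   T   F   T   T

6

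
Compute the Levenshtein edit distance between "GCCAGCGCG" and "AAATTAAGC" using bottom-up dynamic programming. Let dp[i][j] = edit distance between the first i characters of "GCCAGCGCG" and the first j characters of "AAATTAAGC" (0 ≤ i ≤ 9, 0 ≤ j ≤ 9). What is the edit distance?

8

   ''  A  A  A  T  T  A  A  G  C
''  0  1  2  3  4  5  6  7  8  9
 G  1  1  2  3  4  5  6  7  7  8
 C  2  2  2  3  4  5  6  7  8  7
 C  3  3  3  3  4  5  6  7  8  8
 A  4  3  3  3  4  5  5  6  7  8
 G  5  4  4  4  4  5  6  6  6  7
 C  6  5  5  5  5  5  6  7  7  6
 G  7  6  6  6  6  6  6  7  7  7
 C  8  7  7  7  7  7  7  7  8  7
 G  9  8  8  8  8  8  8  8  7  8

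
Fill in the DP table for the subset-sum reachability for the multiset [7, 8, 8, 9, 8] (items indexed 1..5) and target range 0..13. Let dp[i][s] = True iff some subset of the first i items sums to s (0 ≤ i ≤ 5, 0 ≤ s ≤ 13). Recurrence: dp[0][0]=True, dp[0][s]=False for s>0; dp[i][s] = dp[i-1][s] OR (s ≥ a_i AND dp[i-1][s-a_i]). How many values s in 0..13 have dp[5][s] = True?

4

i\s   0   1   2   3   4   5   6   7   8   9  10  11  12  13
  0   T   F   F   F   F   F   F   F   F   F   F   F   F   F
  1   T   F   F   F   F   F   F   T   F   F   F   F   F   F
  2   T   F   F   F   F   F   F   T   T   F   F   F   F   F
  3   T   F   F   F   F   F   F   T   T   F   F   F   F   F
  4   T   F   F   F   F   F   F   T   T   T   F   F   F   F
  5   T   F   F   F   F   F   F   T   T   T   F   F   F   F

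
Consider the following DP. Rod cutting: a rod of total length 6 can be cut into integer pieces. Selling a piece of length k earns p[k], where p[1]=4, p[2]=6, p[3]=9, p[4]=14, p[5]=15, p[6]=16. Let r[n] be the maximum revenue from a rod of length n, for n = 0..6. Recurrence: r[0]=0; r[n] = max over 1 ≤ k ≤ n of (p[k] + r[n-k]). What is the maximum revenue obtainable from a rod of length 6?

24

   n    0    1    2    3    4    5    6
r[n]    0    4    8   12   16   20   24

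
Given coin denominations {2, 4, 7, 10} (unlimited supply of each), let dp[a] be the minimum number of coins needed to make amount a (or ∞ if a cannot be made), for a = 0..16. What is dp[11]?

2

 a  0  1  2  3  4  5  6  7  8  9 10 11 12 13 14 15 16
dp  0  -  1  -  1  -  2  1  2  2  1  2  2  3  2  3  3
(- denotes ∞ / unreachable)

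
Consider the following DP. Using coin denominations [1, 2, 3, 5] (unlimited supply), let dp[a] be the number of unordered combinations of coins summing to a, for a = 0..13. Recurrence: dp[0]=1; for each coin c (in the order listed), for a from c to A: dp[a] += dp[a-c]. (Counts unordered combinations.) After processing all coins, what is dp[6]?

8

after  coin     0     1     2     3     4     5     6     7     8     9    10    11    12    13
          1     1     1     1     1     1     1     1     1     1     1     1     1     1     1
          2     1     1     2     2     3     3     4     4     5     5     6     6     7     7
          3     1     1     2     3     4     5     7     8    10    12    14    16    19    21
          5     1     1     2     3     4     6     8    10    13    16    20    24    29    34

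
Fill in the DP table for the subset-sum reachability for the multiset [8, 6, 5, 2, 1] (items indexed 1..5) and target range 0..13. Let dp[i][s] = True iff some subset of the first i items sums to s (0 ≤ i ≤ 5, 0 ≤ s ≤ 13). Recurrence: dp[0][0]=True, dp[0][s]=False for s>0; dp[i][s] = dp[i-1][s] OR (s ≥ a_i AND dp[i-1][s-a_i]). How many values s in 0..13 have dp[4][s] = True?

i\s   0   1   2   3   4   5   6   7   8   9  10  11  12  13
  0   T   F   F   F   F   F   F   F   F   F   F   F   F   F
  1   T   F   F   F   F   F   F   F   T   F   F   F   F   F
  2   T   F   F   F   F   F   T   F   T   F   F   F   F   F
  3   T   F   F   F   F   T   T   F   T   F   F   T   F   T
  4   T   F   T   F   F   T   T   T   T   F   T   T   F   T
  5   T   T   T   T   F   T   T   T   T   T   T   T   T   T

9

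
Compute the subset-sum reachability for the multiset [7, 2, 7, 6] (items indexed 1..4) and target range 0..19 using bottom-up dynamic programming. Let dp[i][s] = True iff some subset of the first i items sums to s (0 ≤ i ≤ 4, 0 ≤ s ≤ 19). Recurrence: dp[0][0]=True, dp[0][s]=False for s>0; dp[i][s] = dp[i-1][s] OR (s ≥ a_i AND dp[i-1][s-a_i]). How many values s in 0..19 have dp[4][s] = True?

i\s   0   1   2   3   4   5   6   7   8   9  10  11  12  13  14  15  16  17  18  19
  0   T   F   F   F   F   F   F   F   F   F   F   F   F   F   F   F   F   F   F   F
  1   T   F   F   F   F   F   F   T   F   F   F   F   F   F   F   F   F   F   F   F
  2   T   F   T   F   F   F   F   T   F   T   F   F   F   F   F   F   F   F   F   F
  3   T   F   T   F   F   F   F   T   F   T   F   F   F   F   T   F   T   F   F   F
  4   T   F   T   F   F   F   T   T   T   T   F   F   F   T   T   T   T   F   F   F

10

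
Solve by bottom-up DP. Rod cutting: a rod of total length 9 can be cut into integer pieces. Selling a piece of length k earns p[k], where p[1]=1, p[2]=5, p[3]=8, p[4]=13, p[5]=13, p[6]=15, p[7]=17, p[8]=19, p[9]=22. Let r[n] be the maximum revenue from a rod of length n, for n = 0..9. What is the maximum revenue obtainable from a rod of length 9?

27

   n    0    1    2    3    4    5    6    7    8    9
r[n]    0    1    5    8   13   14   18   21   26   27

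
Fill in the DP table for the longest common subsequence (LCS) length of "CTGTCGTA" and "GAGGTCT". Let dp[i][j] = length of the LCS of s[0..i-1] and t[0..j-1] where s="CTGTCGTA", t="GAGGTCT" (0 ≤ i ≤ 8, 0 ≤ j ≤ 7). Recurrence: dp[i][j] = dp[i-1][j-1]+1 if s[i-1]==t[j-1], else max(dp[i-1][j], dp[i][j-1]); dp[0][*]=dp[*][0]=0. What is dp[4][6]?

2

   ''  G  A  G  G  T  C  T
''  0  0  0  0  0  0  0  0
 C  0  0  0  0  0  0  1  1
 T  0  0  0  0  0  1  1  2
 G  0  1  1  1  1  1  1  2
 T  0  1  1  1  1  2  2  2
 C  0  1  1  1  1  2  3  3
 G  0  1  1  2  2  2  3  3
 T  0  1  1  2  2  3  3  4
 A  0  1  2  2  2  3  3  4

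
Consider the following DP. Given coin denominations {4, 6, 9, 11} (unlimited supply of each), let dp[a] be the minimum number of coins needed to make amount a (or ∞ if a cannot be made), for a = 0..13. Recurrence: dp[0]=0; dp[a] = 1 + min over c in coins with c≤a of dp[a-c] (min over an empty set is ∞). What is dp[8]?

 a  0  1  2  3  4  5  6  7  8  9 10 11 12 13
dp  0  -  -  -  1  -  1  -  2  1  2  1  2  2
(- denotes ∞ / unreachable)

2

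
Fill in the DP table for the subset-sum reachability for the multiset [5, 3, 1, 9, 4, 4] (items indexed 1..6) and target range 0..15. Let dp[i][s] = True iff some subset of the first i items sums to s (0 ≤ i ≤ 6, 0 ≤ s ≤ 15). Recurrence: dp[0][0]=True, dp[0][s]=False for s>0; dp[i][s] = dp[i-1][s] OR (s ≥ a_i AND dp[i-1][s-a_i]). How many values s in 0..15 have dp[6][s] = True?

15

i\s   0   1   2   3   4   5   6   7   8   9  10  11  12  13  14  15
  0   T   F   F   F   F   F   F   F   F   F   F   F   F   F   F   F
  1   T   F   F   F   F   T   F   F   F   F   F   F   F   F   F   F
  2   T   F   F   T   F   T   F   F   T   F   F   F   F   F   F   F
  3   T   T   F   T   T   T   T   F   T   T   F   F   F   F   F   F
  4   T   T   F   T   T   T   T   F   T   T   T   F   T   T   T   T
  5   T   T   F   T   T   T   T   T   T   T   T   F   T   T   T   T
  6   T   T   F   T   T   T   T   T   T   T   T   T   T   T   T   T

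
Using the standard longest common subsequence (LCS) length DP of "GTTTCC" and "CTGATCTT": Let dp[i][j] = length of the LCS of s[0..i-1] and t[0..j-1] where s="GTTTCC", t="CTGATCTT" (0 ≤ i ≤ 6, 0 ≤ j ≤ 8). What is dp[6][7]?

   ''  C  T  G  A  T  C  T  T
''  0  0  0  0  0  0  0  0  0
 G  0  0  0  1  1  1  1  1  1
 T  0  0  1  1  1  2  2  2  2
 T  0  0  1  1  1  2  2  3  3
 T  0  0  1  1  1  2  2  3  4
 C  0  1  1  1  1  2  3  3  4
 C  0  1  1  1  1  2  3  3  4

3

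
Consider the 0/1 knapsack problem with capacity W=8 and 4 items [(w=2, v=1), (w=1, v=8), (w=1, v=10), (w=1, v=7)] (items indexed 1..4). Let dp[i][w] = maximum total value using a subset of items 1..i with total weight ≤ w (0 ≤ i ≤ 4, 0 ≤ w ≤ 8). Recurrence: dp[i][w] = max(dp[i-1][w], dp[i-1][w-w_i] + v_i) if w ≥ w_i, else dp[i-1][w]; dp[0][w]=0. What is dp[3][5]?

i\w   0   1   2   3   4   5   6   7   8
  0   0   0   0   0   0   0   0   0   0
  1   0   0   1   1   1   1   1   1   1
  2   0   8   8   9   9   9   9   9   9
  3   0  10  18  18  19  19  19  19  19
  4   0  10  18  25  25  26  26  26  26

19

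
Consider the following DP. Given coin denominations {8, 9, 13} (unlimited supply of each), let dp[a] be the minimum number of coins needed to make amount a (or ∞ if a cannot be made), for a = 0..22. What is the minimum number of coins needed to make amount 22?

2

 a  0  1  2  3  4  5  6  7  8  9 10 11 12 13 14 15 16 17 18 19 20 21 22
dp  0  -  -  -  -  -  -  -  1  1  -  -  -  1  -  -  2  2  2  -  -  2  2
(- denotes ∞ / unreachable)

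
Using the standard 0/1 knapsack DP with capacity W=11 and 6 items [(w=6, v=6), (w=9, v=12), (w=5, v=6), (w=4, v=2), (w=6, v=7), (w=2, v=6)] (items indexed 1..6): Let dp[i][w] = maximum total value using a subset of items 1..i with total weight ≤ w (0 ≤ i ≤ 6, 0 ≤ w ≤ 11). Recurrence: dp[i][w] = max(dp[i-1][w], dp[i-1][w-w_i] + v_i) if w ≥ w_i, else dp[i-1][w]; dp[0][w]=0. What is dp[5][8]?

7

i\w   0   1   2   3   4   5   6   7   8   9  10  11
  0   0   0   0   0   0   0   0   0   0   0   0   0
  1   0   0   0   0   0   0   6   6   6   6   6   6
  2   0   0   0   0   0   0   6   6   6  12  12  12
  3   0   0   0   0   0   6   6   6   6  12  12  12
  4   0   0   0   0   2   6   6   6   6  12  12  12
  5   0   0   0   0   2   6   7   7   7  12  12  13
  6   0   0   6   6   6   6   8  12  13  13  13  18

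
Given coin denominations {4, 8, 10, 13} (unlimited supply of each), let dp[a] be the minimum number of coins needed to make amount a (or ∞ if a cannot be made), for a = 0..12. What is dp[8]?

1

 a  0  1  2  3  4  5  6  7  8  9 10 11 12
dp  0  -  -  -  1  -  -  -  1  -  1  -  2
(- denotes ∞ / unreachable)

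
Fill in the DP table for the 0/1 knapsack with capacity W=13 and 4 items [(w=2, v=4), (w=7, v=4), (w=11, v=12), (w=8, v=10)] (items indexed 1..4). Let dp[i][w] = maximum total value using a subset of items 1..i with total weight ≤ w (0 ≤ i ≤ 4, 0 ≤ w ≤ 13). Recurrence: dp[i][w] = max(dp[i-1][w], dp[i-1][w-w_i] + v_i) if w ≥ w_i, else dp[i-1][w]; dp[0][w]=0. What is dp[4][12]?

14

i\w   0   1   2   3   4   5   6   7   8   9  10  11  12  13
  0   0   0   0   0   0   0   0   0   0   0   0   0   0   0
  1   0   0   4   4   4   4   4   4   4   4   4   4   4   4
  2   0   0   4   4   4   4   4   4   4   8   8   8   8   8
  3   0   0   4   4   4   4   4   4   4   8   8  12  12  16
  4   0   0   4   4   4   4   4   4  10  10  14  14  14  16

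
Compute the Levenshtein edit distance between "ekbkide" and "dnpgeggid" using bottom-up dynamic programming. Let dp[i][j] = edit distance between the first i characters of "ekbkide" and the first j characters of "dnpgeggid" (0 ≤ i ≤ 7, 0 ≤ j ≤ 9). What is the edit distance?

   ''  d  n  p  g  e  g  g  i  d
''  0  1  2  3  4  5  6  7  8  9
 e  1  1  2  3  4  4  5  6  7  8
 k  2  2  2  3  4  5  5  6  7  8
 b  3  3  3  3  4  5  6  6  7  8
 k  4  4  4  4  4  5  6  7  7  8
 i  5  5  5  5  5  5  6  7  7  8
 d  6  5  6  6  6  6  6  7  8  7
 e  7  6  6  7  7  6  7  7  8  8

8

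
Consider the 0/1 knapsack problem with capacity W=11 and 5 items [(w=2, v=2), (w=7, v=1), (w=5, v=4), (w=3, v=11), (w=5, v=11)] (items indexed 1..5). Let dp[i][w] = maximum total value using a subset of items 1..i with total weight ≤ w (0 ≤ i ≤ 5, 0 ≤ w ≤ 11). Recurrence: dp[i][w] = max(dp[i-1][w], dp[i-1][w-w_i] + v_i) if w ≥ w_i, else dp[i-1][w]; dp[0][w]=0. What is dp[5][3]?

i\w   0   1   2   3   4   5   6   7   8   9  10  11
  0   0   0   0   0   0   0   0   0   0   0   0   0
  1   0   0   2   2   2   2   2   2   2   2   2   2
  2   0   0   2   2   2   2   2   2   2   3   3   3
  3   0   0   2   2   2   4   4   6   6   6   6   6
  4   0   0   2  11  11  13  13  13  15  15  17  17
  5   0   0   2  11  11  13  13  13  22  22  24  24

11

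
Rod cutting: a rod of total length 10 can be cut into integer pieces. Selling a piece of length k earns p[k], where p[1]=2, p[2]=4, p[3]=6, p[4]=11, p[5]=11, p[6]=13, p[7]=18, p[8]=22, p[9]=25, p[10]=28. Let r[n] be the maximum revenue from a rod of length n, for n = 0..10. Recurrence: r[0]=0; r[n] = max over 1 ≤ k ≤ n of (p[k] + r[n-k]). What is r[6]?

15

   n    0    1    2    3    4    5    6    7    8    9   10
r[n]    0    2    4    6   11   13   15   18   22   25   28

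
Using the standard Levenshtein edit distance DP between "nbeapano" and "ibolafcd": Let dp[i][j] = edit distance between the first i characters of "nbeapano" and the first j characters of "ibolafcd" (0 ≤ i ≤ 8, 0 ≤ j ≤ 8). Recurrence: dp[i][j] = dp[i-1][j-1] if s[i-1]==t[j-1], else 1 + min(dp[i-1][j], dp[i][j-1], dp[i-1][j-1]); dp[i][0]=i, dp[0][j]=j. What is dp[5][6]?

   ''  i  b  o  l  a  f  c  d
''  0  1  2  3  4  5  6  7  8
 n  1  1  2  3  4  5  6  7  8
 b  2  2  1  2  3  4  5  6  7
 e  3  3  2  2  3  4  5  6  7
 a  4  4  3  3  3  3  4  5  6
 p  5  5  4  4  4  4  4  5  6
 a  6  6  5  5  5  4  5  5  6
 n  7  7  6  6  6  5  5  6  6
 o  8  8  7  6  7  6  6  6  7

4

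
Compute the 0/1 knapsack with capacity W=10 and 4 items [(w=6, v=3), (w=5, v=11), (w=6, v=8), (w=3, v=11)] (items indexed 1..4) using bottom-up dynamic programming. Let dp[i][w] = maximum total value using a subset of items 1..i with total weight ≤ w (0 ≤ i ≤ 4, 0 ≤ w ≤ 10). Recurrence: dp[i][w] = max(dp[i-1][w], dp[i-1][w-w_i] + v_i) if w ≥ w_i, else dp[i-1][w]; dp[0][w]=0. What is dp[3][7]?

i\w   0   1   2   3   4   5   6   7   8   9  10
  0   0   0   0   0   0   0   0   0   0   0   0
  1   0   0   0   0   0   0   3   3   3   3   3
  2   0   0   0   0   0  11  11  11  11  11  11
  3   0   0   0   0   0  11  11  11  11  11  11
  4   0   0   0  11  11  11  11  11  22  22  22

11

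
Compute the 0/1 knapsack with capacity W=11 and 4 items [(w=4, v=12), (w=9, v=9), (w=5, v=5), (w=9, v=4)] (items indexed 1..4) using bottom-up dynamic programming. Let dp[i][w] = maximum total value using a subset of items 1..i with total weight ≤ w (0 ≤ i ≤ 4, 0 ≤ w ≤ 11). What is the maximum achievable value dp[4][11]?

17

i\w   0   1   2   3   4   5   6   7   8   9  10  11
  0   0   0   0   0   0   0   0   0   0   0   0   0
  1   0   0   0   0  12  12  12  12  12  12  12  12
  2   0   0   0   0  12  12  12  12  12  12  12  12
  3   0   0   0   0  12  12  12  12  12  17  17  17
  4   0   0   0   0  12  12  12  12  12  17  17  17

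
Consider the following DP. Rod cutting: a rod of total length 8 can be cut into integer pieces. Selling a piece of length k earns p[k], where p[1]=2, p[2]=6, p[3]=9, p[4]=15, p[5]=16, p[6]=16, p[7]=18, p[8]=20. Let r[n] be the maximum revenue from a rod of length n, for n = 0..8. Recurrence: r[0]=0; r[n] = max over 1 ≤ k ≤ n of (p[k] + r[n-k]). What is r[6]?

   n    0    1    2    3    4    5    6    7    8
r[n]    0    2    6    9   15   17   21   24   30

21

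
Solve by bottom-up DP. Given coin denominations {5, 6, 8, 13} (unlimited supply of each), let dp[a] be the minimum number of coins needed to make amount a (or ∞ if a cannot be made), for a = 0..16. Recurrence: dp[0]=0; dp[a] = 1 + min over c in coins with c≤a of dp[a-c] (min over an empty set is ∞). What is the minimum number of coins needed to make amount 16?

 a  0  1  2  3  4  5  6  7  8  9 10 11 12 13 14 15 16
dp  0  -  -  -  -  1  1  -  1  -  2  2  2  1  2  3  2
(- denotes ∞ / unreachable)

2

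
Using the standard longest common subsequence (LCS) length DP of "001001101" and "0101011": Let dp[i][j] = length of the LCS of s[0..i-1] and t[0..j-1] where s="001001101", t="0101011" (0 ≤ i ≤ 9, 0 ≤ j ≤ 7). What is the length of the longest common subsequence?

   ''  0  1  0  1  0  1  1
''  0  0  0  0  0  0  0  0
 0  0  1  1  1  1  1  1  1
 0  0  1  1  2  2  2  2  2
 1  0  1  2  2  3  3  3  3
 0  0  1  2  3  3  4  4  4
 0  0  1  2  3  3  4  4  4
 1  0  1  2  3  4  4  5  5
 1  0  1  2  3  4  4  5  6
 0  0  1  2  3  4  5  5  6
 1  0  1  2  3  4  5  6  6

6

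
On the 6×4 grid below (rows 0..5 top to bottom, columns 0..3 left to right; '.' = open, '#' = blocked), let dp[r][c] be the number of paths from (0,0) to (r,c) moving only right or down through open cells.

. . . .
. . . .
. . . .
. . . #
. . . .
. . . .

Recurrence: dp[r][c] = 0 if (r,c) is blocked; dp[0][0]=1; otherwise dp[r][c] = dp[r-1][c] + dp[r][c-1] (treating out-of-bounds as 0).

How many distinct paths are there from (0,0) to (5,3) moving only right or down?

36

r\c   0   1   2   3
  0   1   1   1   1
  1   1   2   3   4
  2   1   3   6  10
  3   1   4  10   0
  4   1   5  15  15
  5   1   6  21  36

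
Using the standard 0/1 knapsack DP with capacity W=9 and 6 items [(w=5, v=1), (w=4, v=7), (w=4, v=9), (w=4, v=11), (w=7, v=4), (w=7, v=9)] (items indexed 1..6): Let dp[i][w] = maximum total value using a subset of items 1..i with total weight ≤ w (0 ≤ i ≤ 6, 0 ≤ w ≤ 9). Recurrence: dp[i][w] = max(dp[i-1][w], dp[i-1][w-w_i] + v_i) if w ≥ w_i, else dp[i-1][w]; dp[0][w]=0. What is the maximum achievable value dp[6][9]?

20

i\w   0   1   2   3   4   5   6   7   8   9
  0   0   0   0   0   0   0   0   0   0   0
  1   0   0   0   0   0   1   1   1   1   1
  2   0   0   0   0   7   7   7   7   7   8
  3   0   0   0   0   9   9   9   9  16  16
  4   0   0   0   0  11  11  11  11  20  20
  5   0   0   0   0  11  11  11  11  20  20
  6   0   0   0   0  11  11  11  11  20  20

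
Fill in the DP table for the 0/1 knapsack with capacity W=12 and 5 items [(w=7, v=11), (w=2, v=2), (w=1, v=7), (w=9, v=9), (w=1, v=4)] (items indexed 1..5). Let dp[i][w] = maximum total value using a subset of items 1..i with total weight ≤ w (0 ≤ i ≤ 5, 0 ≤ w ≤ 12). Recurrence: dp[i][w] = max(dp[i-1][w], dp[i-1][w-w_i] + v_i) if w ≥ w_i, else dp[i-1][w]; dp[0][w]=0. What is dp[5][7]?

13

i\w   0   1   2   3   4   5   6   7   8   9  10  11  12
  0   0   0   0   0   0   0   0   0   0   0   0   0   0
  1   0   0   0   0   0   0   0  11  11  11  11  11  11
  2   0   0   2   2   2   2   2  11  11  13  13  13  13
  3   0   7   7   9   9   9   9  11  18  18  20  20  20
  4   0   7   7   9   9   9   9  11  18  18  20  20  20
  5   0   7  11  11  13  13  13  13  18  22  22  24  24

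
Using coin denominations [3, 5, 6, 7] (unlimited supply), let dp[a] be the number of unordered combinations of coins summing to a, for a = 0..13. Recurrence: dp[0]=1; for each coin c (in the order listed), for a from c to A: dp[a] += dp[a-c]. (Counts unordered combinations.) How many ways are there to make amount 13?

after  coin     0     1     2     3     4     5     6     7     8     9    10    11    12    13
          3     1     0     0     1     0     0     1     0     0     1     0     0     1     0
          5     1     0     0     1     0     1     1     0     1     1     1     1     1     1
          6     1     0     0     1     0     1     2     0     1     2     1     2     3     1
          7     1     0     0     1     0     1     2     1     1     2     2     2     4     3

3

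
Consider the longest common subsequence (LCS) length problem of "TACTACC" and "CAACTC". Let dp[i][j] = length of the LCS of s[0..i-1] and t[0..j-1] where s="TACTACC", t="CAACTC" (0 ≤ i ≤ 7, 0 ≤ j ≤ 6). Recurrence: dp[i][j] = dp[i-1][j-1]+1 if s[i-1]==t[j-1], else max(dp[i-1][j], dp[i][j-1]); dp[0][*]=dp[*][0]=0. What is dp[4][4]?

2

   ''  C  A  A  C  T  C
''  0  0  0  0  0  0  0
 T  0  0  0  0  0  1  1
 A  0  0  1  1  1  1  1
 C  0  1  1  1  2  2  2
 T  0  1  1  1  2  3  3
 A  0  1  2  2  2  3  3
 C  0  1  2  2  3  3  4
 C  0  1  2  2  3  3  4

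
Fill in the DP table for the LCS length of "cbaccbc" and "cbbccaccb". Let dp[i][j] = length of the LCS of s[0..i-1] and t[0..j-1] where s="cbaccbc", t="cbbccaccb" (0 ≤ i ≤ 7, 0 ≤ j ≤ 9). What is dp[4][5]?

   ''  c  b  b  c  c  a  c  c  b
''  0  0  0  0  0  0  0  0  0  0
 c  0  1  1  1  1  1  1  1  1  1
 b  0  1  2  2  2  2  2  2  2  2
 a  0  1  2  2  2  2  3  3  3  3
 c  0  1  2  2  3  3  3  4  4  4
 c  0  1  2  2  3  4  4  4  5  5
 b  0  1  2  3  3  4  4  4  5  6
 c  0  1  2  3  4  4  4  5  5  6

3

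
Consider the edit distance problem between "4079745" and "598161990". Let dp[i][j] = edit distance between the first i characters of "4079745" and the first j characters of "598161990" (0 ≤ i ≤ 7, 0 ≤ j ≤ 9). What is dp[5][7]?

   ''  5  9  8  1  6  1  9  9  0
''  0  1  2  3  4  5  6  7  8  9
 4  1  1  2  3  4  5  6  7  8  9
 0  2  2  2  3  4  5  6  7  8  8
 7  3  3  3  3  4  5  6  7  8  9
 9  4  4  3  4  4  5  6  6  7  8
 7  5  5  4  4  5  5  6  7  7  8
 4  6  6  5  5  5  6  6  7  8  8
 5  7  6  6  6  6  6  7  7  8  9

7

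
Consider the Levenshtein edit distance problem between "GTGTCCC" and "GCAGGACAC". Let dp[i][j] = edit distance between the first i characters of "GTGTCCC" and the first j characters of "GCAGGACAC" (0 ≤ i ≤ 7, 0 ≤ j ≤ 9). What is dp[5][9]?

6

   ''  G  C  A  G  G  A  C  A  C
''  0  1  2  3  4  5  6  7  8  9
 G  1  0  1  2  3  4  5  6  7  8
 T  2  1  1  2  3  4  5  6  7  8
 G  3  2  2  2  2  3  4  5  6  7
 T  4  3  3  3  3  3  4  5  6  7
 C  5  4  3  4  4  4  4  4  5  6
 C  6  5  4  4  5  5  5  4  5  5
 C  7  6  5  5  5  6  6  5  5  5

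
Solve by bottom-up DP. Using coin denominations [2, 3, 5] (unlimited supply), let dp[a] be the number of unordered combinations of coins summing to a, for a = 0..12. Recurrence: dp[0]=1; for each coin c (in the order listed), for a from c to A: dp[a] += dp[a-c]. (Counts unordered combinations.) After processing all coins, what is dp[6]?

after  coin     0     1     2     3     4     5     6     7     8     9    10    11    12
          2     1     0     1     0     1     0     1     0     1     0     1     0     1
          3     1     0     1     1     1     1     2     1     2     2     2     2     3
          5     1     0     1     1     1     2     2     2     3     3     4     4     5

2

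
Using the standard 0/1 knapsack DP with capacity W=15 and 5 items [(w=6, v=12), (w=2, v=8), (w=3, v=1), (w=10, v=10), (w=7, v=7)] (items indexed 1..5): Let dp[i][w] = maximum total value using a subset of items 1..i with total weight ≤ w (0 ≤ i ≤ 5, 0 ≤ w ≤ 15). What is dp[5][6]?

12

i\w   0   1   2   3   4   5   6   7   8   9  10  11  12  13  14  15
  0   0   0   0   0   0   0   0   0   0   0   0   0   0   0   0   0
  1   0   0   0   0   0   0  12  12  12  12  12  12  12  12  12  12
  2   0   0   8   8   8   8  12  12  20  20  20  20  20  20  20  20
  3   0   0   8   8   8   9  12  12  20  20  20  21  21  21  21  21
  4   0   0   8   8   8   9  12  12  20  20  20  21  21  21  21  21
  5   0   0   8   8   8   9  12  12  20  20  20  21  21  21  21  27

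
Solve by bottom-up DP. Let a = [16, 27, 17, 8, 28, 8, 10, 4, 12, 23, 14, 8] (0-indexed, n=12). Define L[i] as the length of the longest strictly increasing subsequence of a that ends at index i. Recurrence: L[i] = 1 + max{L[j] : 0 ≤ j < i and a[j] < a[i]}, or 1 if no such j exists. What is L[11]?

2

   i    0    1    2    3    4    5    6    7    8    9   10   11
a[i]   16   27   17    8   28    8   10    4   12   23   14    8
L[i]    1    2    2    1    3    1    2    1    3    4    4    2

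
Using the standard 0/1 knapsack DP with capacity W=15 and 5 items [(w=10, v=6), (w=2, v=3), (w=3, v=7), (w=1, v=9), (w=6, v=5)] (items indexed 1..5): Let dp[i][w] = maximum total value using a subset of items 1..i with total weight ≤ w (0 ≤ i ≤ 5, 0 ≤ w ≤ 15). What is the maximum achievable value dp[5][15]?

24

i\w   0   1   2   3   4   5   6   7   8   9  10  11  12  13  14  15
  0   0   0   0   0   0   0   0   0   0   0   0   0   0   0   0   0
  1   0   0   0   0   0   0   0   0   0   0   6   6   6   6   6   6
  2   0   0   3   3   3   3   3   3   3   3   6   6   9   9   9   9
  3   0   0   3   7   7  10  10  10  10  10  10  10  10  13  13  16
  4   0   9   9  12  16  16  19  19  19  19  19  19  19  19  22  22
  5   0   9   9  12  16  16  19  19  19  19  21  21  24  24  24  24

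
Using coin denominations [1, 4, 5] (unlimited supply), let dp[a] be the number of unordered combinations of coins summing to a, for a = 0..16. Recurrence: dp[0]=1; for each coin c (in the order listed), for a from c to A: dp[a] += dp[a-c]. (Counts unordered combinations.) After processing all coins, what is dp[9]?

5

after  coin     0     1     2     3     4     5     6     7     8     9    10    11    12    13    14    15    16
          1     1     1     1     1     1     1     1     1     1     1     1     1     1     1     1     1     1
          4     1     1     1     1     2     2     2     2     3     3     3     3     4     4     4     4     5
          5     1     1     1     1     2     3     3     3     4     5     6     6     7     8     9    10    11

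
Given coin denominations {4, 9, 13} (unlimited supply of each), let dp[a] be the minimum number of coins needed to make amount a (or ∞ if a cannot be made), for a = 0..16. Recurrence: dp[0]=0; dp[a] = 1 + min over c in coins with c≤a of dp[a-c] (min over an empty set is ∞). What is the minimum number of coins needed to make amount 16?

 a  0  1  2  3  4  5  6  7  8  9 10 11 12 13 14 15 16
dp  0  -  -  -  1  -  -  -  2  1  -  -  3  1  -  -  4
(- denotes ∞ / unreachable)

4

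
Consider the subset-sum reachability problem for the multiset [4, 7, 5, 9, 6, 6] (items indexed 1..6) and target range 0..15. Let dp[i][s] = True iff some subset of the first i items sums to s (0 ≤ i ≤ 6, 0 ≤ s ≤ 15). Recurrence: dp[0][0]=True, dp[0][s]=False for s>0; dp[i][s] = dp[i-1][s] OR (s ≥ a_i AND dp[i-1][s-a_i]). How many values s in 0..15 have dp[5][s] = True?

i\s   0   1   2   3   4   5   6   7   8   9  10  11  12  13  14  15
  0   T   F   F   F   F   F   F   F   F   F   F   F   F   F   F   F
  1   T   F   F   F   T   F   F   F   F   F   F   F   F   F   F   F
  2   T   F   F   F   T   F   F   T   F   F   F   T   F   F   F   F
  3   T   F   F   F   T   T   F   T   F   T   F   T   T   F   F   F
  4   T   F   F   F   T   T   F   T   F   T   F   T   T   T   T   F
  5   T   F   F   F   T   T   T   T   F   T   T   T   T   T   T   T
  6   T   F   F   F   T   T   T   T   F   T   T   T   T   T   T   T

12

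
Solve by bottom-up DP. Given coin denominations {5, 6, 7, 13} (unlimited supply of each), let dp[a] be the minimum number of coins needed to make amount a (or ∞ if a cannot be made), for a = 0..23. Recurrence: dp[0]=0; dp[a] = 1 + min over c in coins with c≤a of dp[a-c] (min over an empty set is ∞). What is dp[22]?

4

 a  0  1  2  3  4  5  6  7  8  9 10 11 12 13 14 15 16 17 18 19 20 21 22 23
dp  0  -  -  -  -  1  1  1  -  -  2  2  2  1  2  3  3  3  2  2  2  3  4  3
(- denotes ∞ / unreachable)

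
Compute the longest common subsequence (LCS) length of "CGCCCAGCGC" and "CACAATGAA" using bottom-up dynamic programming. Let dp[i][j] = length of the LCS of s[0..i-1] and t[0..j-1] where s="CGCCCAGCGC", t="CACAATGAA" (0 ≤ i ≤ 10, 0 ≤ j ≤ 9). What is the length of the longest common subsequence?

4

   ''  C  A  C  A  A  T  G  A  A
''  0  0  0  0  0  0  0  0  0  0
 C  0  1  1  1  1  1  1  1  1  1
 G  0  1  1  1  1  1  1  2  2  2
 C  0  1  1  2  2  2  2  2  2  2
 C  0  1  1  2  2  2  2  2  2  2
 C  0  1  1  2  2  2  2  2  2  2
 A  0  1  2  2  3  3  3  3  3  3
 G  0  1  2  2  3  3  3  4  4  4
 C  0  1  2  3  3  3  3  4  4  4
 G  0  1  2  3  3  3  3  4  4  4
 C  0  1  2  3  3  3  3  4  4  4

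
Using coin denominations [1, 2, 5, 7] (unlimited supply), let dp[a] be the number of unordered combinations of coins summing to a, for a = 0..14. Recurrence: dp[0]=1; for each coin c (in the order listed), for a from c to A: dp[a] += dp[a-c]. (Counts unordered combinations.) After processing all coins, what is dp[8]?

after  coin     0     1     2     3     4     5     6     7     8     9    10    11    12    13    14
          1     1     1     1     1     1     1     1     1     1     1     1     1     1     1     1
          2     1     1     2     2     3     3     4     4     5     5     6     6     7     7     8
          5     1     1     2     2     3     4     5     6     7     8    10    11    13    14    16
          7     1     1     2     2     3     4     5     7     8    10    12    14    17    19    23

8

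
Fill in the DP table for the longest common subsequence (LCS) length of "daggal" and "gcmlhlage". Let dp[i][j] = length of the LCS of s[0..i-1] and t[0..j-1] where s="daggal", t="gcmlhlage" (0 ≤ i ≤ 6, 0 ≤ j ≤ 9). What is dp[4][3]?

1

   ''  g  c  m  l  h  l  a  g  e
''  0  0  0  0  0  0  0  0  0  0
 d  0  0  0  0  0  0  0  0  0  0
 a  0  0  0  0  0  0  0  1  1  1
 g  0  1  1  1  1  1  1  1  2  2
 g  0  1  1  1  1  1  1  1  2  2
 a  0  1  1  1  1  1  1  2  2  2
 l  0  1  1  1  2  2  2  2  2  2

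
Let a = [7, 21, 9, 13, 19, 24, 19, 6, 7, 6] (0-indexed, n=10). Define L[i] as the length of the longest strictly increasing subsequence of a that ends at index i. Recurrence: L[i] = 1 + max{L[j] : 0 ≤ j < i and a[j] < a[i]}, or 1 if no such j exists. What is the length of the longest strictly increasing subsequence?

5

   i    0    1    2    3    4    5    6    7    8    9
a[i]    7   21    9   13   19   24   19    6    7    6
L[i]    1    2    2    3    4    5    4    1    2    1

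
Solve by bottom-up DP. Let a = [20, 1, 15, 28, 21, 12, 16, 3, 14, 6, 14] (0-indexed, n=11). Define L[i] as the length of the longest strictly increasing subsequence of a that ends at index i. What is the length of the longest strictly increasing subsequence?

   i    0    1    2    3    4    5    6    7    8    9   10
a[i]   20    1   15   28   21   12   16    3   14    6   14
L[i]    1    1    2    3    3    2    3    2    3    3    4

4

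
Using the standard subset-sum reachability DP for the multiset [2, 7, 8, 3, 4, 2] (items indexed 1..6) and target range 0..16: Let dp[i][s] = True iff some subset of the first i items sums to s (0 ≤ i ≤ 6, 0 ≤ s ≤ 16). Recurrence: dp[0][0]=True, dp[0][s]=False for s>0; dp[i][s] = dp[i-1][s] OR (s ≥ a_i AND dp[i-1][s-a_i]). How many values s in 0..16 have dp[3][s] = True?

i\s   0   1   2   3   4   5   6   7   8   9  10  11  12  13  14  15  16
  0   T   F   F   F   F   F   F   F   F   F   F   F   F   F   F   F   F
  1   T   F   T   F   F   F   F   F   F   F   F   F   F   F   F   F   F
  2   T   F   T   F   F   F   F   T   F   T   F   F   F   F   F   F   F
  3   T   F   T   F   F   F   F   T   T   T   T   F   F   F   F   T   F
  4   T   F   T   T   F   T   F   T   T   T   T   T   T   T   F   T   F
  5   T   F   T   T   T   T   T   T   T   T   T   T   T   T   T   T   T
  6   T   F   T   T   T   T   T   T   T   T   T   T   T   T   T   T   T

7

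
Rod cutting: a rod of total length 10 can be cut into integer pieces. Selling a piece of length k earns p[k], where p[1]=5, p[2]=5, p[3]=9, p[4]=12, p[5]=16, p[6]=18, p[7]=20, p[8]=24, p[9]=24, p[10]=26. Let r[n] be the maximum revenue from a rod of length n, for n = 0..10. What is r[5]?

   n    0    1    2    3    4    5    6    7    8    9   10
r[n]    0    5   10   15   20   25   30   35   40   45   50

25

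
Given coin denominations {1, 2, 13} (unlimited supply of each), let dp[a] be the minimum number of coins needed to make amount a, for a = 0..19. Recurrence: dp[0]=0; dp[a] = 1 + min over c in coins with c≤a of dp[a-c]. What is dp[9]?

5

 a  0  1  2  3  4  5  6  7  8  9 10 11 12 13 14 15 16 17 18 19
dp  0  1  1  2  2  3  3  4  4  5  5  6  6  1  2  2  3  3  4  4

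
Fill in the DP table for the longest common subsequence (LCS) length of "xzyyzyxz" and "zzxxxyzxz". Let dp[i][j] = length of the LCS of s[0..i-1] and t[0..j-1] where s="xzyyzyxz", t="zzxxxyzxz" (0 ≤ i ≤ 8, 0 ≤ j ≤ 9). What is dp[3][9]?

   ''  z  z  x  x  x  y  z  x  z
''  0  0  0  0  0  0  0  0  0  0
 x  0  0  0  1  1  1  1  1  1  1
 z  0  1  1  1  1  1  1  2  2  2
 y  0  1  1  1  1  1  2  2  2  2
 y  0  1  1  1  1  1  2  2  2  2
 z  0  1  2  2  2  2  2  3  3  3
 y  0  1  2  2  2  2  3  3  3  3
 x  0  1  2  3  3  3  3  3  4  4
 z  0  1  2  3  3  3  3  4  4  5

2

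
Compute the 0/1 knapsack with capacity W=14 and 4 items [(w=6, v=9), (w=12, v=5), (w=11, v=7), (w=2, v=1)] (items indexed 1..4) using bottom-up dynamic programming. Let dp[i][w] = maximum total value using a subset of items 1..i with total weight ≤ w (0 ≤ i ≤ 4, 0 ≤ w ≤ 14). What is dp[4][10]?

i\w   0   1   2   3   4   5   6   7   8   9  10  11  12  13  14
  0   0   0   0   0   0   0   0   0   0   0   0   0   0   0   0
  1   0   0   0   0   0   0   9   9   9   9   9   9   9   9   9
  2   0   0   0   0   0   0   9   9   9   9   9   9   9   9   9
  3   0   0   0   0   0   0   9   9   9   9   9   9   9   9   9
  4   0   0   1   1   1   1   9   9  10  10  10  10  10  10  10

10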